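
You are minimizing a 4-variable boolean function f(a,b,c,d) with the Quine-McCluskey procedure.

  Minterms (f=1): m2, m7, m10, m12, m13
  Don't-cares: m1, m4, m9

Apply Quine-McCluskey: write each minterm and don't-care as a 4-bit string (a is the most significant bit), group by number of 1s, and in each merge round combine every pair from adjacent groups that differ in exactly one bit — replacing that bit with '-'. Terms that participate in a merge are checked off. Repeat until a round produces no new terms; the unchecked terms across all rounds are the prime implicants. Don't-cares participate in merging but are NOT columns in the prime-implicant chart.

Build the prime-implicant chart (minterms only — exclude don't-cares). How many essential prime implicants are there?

Round 0: 0001✓ 0010✓ 0100✓ 0111 1001✓ 1010✓ 1100✓ 1101✓
Round 1: -001 -010 -100 1-01 110-
PIs = {-001, -010, -100, 0111, 1-01, 110-}
Coverage chart:
  m2: -010 ←essential
  m7: 0111 ←essential
  m10: -010 ←essential
  m12: -100,110-
  m13: 1-01,110-
Essential: -010, 0111

2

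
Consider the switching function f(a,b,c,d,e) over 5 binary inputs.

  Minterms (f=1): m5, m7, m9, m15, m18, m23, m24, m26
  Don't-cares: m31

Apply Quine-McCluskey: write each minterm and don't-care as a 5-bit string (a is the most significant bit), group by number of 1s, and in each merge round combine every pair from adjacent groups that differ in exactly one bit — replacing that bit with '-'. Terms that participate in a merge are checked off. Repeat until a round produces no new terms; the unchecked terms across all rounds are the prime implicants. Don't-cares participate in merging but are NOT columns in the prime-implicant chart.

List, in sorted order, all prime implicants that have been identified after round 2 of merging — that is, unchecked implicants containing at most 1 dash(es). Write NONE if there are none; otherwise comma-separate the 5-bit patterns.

size-2^0 implicants → 00101(✓)  00111(✓)  01001  01111(✓)  10010(✓)  10111(✓)  11000(✓)  11010(✓)  11111(✓)
size-2^1 implicants → -0111(✓)  -1111(✓)  0-111(✓)  001-1  1-010  1-111(✓)  110-0
size-2^2 implicants → --111
Unchecked terms (primes): --111, 001-1, 01001, 1-010, 110-0

001-1, 01001, 1-010, 110-0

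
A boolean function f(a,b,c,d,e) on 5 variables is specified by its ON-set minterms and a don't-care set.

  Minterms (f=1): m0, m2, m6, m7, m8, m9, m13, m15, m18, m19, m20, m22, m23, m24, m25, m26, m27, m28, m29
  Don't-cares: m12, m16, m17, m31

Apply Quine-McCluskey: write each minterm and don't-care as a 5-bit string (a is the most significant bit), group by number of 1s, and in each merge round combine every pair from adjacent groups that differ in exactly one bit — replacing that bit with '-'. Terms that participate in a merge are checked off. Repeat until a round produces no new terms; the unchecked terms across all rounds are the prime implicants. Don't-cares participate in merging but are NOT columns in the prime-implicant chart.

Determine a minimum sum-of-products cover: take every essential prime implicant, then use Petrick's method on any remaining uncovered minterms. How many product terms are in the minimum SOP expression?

[col 0] 00000*, 00010*, 00110*, 00111*, 01000*, 01001*, 01100*, 01101*, 01111*, 10000*, 10001*, 10010*, 10011*, 10100*, 10110*, 10111*, 11000*, 11001*, 11010*, 11011*, 11100*, 11101*, 11111*
[col 1] -0000*, -0010*, -0110*, -0111*, -1000*, -1001*, -1100*, -1101*, -1111*, 0-000*, 0-111*, 00-10*, 000-0*, 0011-*, 01-00*, 01-01*, 0100-*, 011-1*, 0110-*, 1-000*, 1-001*, 1-010*, 1-011*, 1-100*, 1-111*, 10-00*, 10-10*, 10-11*, 100-0*, 100-1*, 1000-*, 1001-*, 101-0*, 1011-*, 11-00*, 11-01*, 11-11*, 110-0*, 110-1*, 1100-*, 1101-*, 111-1*, 1110-*
[col 2] --000, --111, -0-10, -00-0, -011-, -1-00*, -1-01*, -100-*, -11-1, -110-*, 01-0-*, 1--00, 1--11, 1-0-0*, 1-0-1*, 1-00-*, 1-01-*, 10--0, 10-1-, 100--*, 11--1, 11-0-*, 110--*
[col 3] -1-0-, 1-0--
Prime implicants: --000, --111, -0-10, -00-0, -011-, -1-0-, -11-1, 1--00, 1--11, 1-0--, 10--0, 10-1-, 11--1
PI chart (minterm → PIs covering it):
  0 | --000,-00-0
  2 | -0-10,-00-0
  6 | -0-10,-011-
  7 | --111,-011-
  8 | --000,-1-0-
  9 | -1-0-  (sole → essential)
  13 | -1-0-,-11-1
  15 | --111,-11-1
  18 | -0-10,-00-0,1-0--,10--0,10-1-
  19 | 1--11,1-0--,10-1-
  20 | 1--00,10--0
  22 | -0-10,-011-,10--0,10-1-
  23 | --111,-011-,1--11,10-1-
  24 | --000,-1-0-,1--00,1-0--
  25 | -1-0-,1-0--,11--1
  26 | 1-0--  (sole → essential)
  27 | 1--11,1-0--,11--1
  28 | -1-0-,1--00
  29 | -1-0-,-11-1,11--1
Essential prime implicants: -1-0-, 1-0--
Petrick residual → --000, --111, -0-10, 1--00
Minimum SOP uses 6 PIs: c'd'e' + cde + b'de' + bd' + ad'e' + ac'

6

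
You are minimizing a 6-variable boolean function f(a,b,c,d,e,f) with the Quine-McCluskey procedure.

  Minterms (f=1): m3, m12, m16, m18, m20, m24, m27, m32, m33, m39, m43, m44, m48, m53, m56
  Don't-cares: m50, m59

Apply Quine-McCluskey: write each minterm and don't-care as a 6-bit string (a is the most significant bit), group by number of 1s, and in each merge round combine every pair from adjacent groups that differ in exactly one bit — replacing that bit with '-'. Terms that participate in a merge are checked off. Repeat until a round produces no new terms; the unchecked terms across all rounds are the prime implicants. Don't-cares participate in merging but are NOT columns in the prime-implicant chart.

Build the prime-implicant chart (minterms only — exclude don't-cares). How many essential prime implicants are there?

size-2^0 implicants → 000011  001100(✓)  010000(✓)  010010(✓)  010100(✓)  011000(✓)  011011(✓)  100000(✓)  100001(✓)  100111  101011(✓)  101100(✓)  110000(✓)  110010(✓)  110101  111000(✓)  111011(✓)
size-2^1 implicants → -01100  -10000(✓)  -10010(✓)  -11000(✓)  -11011  01-000(✓)  010-00  0100-0(✓)  1-0000  1-1011  10000-  11-000(✓)  1100-0(✓)
size-2^2 implicants → -1-000  -100-0
Unchecked terms (primes): -01100, -1-000, -100-0, -11011, 000011, 010-00, 1-0000, 1-1011, 10000-, 100111, 110101
Minterm coverage:
  m3 ⊆ 000011 [E]
  m12 ⊆ -01100 [E]
  m16 ⊆ -1-000,-100-0,010-00
  m18 ⊆ -100-0 [E]
  m20 ⊆ 010-00 [E]
  m24 ⊆ -1-000 [E]
  m27 ⊆ -11011 [E]
  m32 ⊆ 1-0000,10000-
  m33 ⊆ 10000- [E]
  m39 ⊆ 100111 [E]
  m43 ⊆ 1-1011 [E]
  m44 ⊆ -01100 [E]
  m48 ⊆ -1-000,-100-0,1-0000
  m53 ⊆ 110101 [E]
  m56 ⊆ -1-000 [E]
E = {-01100, -1-000, -100-0, -11011, 000011, 010-00, 1-1011, 10000-, 100111, 110101}

10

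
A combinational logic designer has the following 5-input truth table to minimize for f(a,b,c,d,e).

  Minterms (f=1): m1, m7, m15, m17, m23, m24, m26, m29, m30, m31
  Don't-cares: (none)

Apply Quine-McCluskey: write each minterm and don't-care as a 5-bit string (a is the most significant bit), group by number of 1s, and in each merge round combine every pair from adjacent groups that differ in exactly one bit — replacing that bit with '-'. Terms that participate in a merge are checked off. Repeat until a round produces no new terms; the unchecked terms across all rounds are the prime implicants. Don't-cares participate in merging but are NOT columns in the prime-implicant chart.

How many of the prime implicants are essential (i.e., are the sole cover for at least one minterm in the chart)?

size-2^0 implicants → 00001(✓)  00111(✓)  01111(✓)  10001(✓)  10111(✓)  11000(✓)  11010(✓)  11101(✓)  11110(✓)  11111(✓)
size-2^1 implicants → -0001  -0111(✓)  -1111(✓)  0-111(✓)  1-111(✓)  11-10  110-0  111-1  1111-
size-2^2 implicants → --111
Unchecked terms (primes): --111, -0001, 11-10, 110-0, 111-1, 1111-
Minterm coverage:
  m1 ⊆ -0001 [E]
  m7 ⊆ --111 [E]
  m15 ⊆ --111 [E]
  m17 ⊆ -0001 [E]
  m23 ⊆ --111 [E]
  m24 ⊆ 110-0 [E]
  m26 ⊆ 11-10,110-0
  m29 ⊆ 111-1 [E]
  m30 ⊆ 11-10,1111-
  m31 ⊆ --111,111-1,1111-
E = {--111, -0001, 110-0, 111-1}

4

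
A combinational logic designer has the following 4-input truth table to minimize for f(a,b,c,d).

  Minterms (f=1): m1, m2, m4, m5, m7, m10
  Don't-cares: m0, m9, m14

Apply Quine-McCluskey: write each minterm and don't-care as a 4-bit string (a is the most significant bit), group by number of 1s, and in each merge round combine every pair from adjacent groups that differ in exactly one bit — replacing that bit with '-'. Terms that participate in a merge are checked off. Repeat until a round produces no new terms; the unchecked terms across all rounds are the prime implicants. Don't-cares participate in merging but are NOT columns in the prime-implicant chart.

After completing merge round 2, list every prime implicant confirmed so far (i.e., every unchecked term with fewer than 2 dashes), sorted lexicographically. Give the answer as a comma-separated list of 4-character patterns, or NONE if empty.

Round 0: 0000✓ 0001✓ 0010✓ 0100✓ 0101✓ 0111✓ 1001✓ 1010✓ 1110✓
Round 1: -001 -010 0-00✓ 0-01✓ 00-0 000-✓ 01-1 010-✓ 1-10
Round 2: 0-0-
PIs = {-001, -010, 0-0-, 00-0, 01-1, 1-10}

-001, -010, 00-0, 01-1, 1-10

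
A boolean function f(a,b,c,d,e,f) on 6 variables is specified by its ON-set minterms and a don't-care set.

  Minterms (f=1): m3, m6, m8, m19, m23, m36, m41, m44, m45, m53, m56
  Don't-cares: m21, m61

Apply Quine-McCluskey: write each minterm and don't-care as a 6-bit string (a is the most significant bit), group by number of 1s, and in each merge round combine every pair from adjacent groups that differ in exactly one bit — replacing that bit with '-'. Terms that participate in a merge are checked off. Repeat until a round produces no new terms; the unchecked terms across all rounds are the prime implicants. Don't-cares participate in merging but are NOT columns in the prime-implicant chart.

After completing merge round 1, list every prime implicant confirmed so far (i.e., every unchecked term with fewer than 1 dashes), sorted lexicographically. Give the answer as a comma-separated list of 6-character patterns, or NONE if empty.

000110, 001000, 111000

[col 0] 000011*, 000110, 001000, 010011*, 010101*, 010111*, 100100*, 101001*, 101100*, 101101*, 110101*, 111000, 111101*
[col 1] -10101, 0-0011, 010-11, 0101-1, 1-1101, 10-100, 101-01, 10110-, 11-101
Prime implicants: -10101, 0-0011, 000110, 001000, 010-11, 0101-1, 1-1101, 10-100, 101-01, 10110-, 11-101, 111000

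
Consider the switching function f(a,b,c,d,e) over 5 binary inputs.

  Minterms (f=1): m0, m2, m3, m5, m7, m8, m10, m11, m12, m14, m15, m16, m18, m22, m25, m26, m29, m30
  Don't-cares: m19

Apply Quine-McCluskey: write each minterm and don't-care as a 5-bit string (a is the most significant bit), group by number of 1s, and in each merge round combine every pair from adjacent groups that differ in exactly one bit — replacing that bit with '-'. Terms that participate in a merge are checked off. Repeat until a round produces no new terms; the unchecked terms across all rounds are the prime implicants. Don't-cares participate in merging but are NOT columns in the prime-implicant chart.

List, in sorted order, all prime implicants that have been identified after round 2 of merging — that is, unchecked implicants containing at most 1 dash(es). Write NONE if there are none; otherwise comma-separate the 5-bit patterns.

size-2^0 implicants → 00000(✓)  00010(✓)  00011(✓)  00101(✓)  00111(✓)  01000(✓)  01010(✓)  01011(✓)  01100(✓)  01110(✓)  01111(✓)  10000(✓)  10010(✓)  10011(✓)  10110(✓)  11001(✓)  11010(✓)  11101(✓)  11110(✓)
size-2^1 implicants → -0000(✓)  -0010(✓)  -0011(✓)  -1010(✓)  -1110(✓)  0-000(✓)  0-010(✓)  0-011(✓)  0-111(✓)  00-11(✓)  000-0(✓)  0001-(✓)  001-1  01-00(✓)  01-10(✓)  01-11(✓)  010-0(✓)  0101-(✓)  011-0(✓)  0111-(✓)  1-010(✓)  1-110(✓)  10-10(✓)  100-0(✓)  1001-(✓)  11-01  11-10(✓)
size-2^2 implicants → --010  -00-0  -001-  -1-10  0--11  0-0-0  0-01-  01--0  01-1-  1--10
Unchecked terms (primes): --010, -00-0, -001-, -1-10, 0--11, 0-0-0, 0-01-, 001-1, 01--0, 01-1-, 1--10, 11-01

001-1, 11-01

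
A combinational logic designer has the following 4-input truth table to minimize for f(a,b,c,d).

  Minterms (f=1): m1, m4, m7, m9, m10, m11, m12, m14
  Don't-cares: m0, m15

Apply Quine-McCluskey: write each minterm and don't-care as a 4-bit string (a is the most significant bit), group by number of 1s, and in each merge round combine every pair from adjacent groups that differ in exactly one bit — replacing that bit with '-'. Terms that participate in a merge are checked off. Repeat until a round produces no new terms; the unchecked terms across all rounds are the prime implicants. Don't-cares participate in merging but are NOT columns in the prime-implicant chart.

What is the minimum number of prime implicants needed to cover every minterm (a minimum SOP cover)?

[col 0] 0000*, 0001*, 0100*, 0111*, 1001*, 1010*, 1011*, 1100*, 1110*, 1111*
[col 1] -001, -100, -111, 0-00, 000-, 1-10*, 1-11*, 10-1, 101-*, 11-0, 111-*
[col 2] 1-1-
Prime implicants: -001, -100, -111, 0-00, 000-, 1-1-, 10-1, 11-0
PI chart (minterm → PIs covering it):
  1 | -001,000-
  4 | -100,0-00
  7 | -111  (sole → essential)
  9 | -001,10-1
  10 | 1-1-  (sole → essential)
  11 | 1-1-,10-1
  12 | -100,11-0
  14 | 1-1-,11-0
Essential prime implicants: -111, 1-1-
Petrick residual → -001, -100
Minimum SOP uses 4 PIs: b'c'd + bc'd' + bcd + ac

4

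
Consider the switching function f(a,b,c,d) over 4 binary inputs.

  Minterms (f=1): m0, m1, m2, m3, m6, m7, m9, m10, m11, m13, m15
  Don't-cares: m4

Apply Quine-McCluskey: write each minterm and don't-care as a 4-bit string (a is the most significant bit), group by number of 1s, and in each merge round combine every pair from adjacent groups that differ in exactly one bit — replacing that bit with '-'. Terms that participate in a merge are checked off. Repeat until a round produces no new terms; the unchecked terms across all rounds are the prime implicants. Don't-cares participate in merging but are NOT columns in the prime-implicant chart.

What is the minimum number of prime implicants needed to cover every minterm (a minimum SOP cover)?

size-2^0 implicants → 0000(✓)  0001(✓)  0010(✓)  0011(✓)  0100(✓)  0110(✓)  0111(✓)  1001(✓)  1010(✓)  1011(✓)  1101(✓)  1111(✓)
size-2^1 implicants → -001(✓)  -010(✓)  -011(✓)  -111(✓)  0-00(✓)  0-10(✓)  0-11(✓)  00-0(✓)  00-1(✓)  000-(✓)  001-(✓)  01-0(✓)  011-(✓)  1-01(✓)  1-11(✓)  10-1(✓)  101-(✓)  11-1(✓)
size-2^2 implicants → --11  -0-1  -01-  0--0  0-1-  00--  1--1
Unchecked terms (primes): --11, -0-1, -01-, 0--0, 0-1-, 00--, 1--1
Minterm coverage:
  m0 ⊆ 0--0,00--
  m1 ⊆ -0-1,00--
  m2 ⊆ -01-,0--0,0-1-,00--
  m3 ⊆ --11,-0-1,-01-,0-1-,00--
  m6 ⊆ 0--0,0-1-
  m7 ⊆ --11,0-1-
  m9 ⊆ -0-1,1--1
  m10 ⊆ -01- [E]
  m11 ⊆ --11,-0-1,-01-,1--1
  m13 ⊆ 1--1 [E]
  m15 ⊆ --11,1--1
E = {-01-, 1--1}
Petrick residual → 0-1-, 00--
Cover = b'c + a'c + a'b' + ad  |cover|=4

4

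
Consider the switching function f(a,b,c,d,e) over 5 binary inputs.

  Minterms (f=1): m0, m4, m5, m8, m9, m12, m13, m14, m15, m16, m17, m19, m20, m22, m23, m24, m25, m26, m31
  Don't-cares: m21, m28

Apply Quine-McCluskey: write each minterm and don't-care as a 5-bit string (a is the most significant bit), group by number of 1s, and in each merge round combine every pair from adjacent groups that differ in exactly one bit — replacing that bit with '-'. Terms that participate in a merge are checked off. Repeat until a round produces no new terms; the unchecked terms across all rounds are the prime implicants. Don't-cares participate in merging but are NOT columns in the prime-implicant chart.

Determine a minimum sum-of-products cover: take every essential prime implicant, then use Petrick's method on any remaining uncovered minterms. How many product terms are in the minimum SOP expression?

8

size-2^0 implicants → 00000(✓)  00100(✓)  00101(✓)  01000(✓)  01001(✓)  01100(✓)  01101(✓)  01110(✓)  01111(✓)  10000(✓)  10001(✓)  10011(✓)  10100(✓)  10101(✓)  10110(✓)  10111(✓)  11000(✓)  11001(✓)  11010(✓)  11100(✓)  11111(✓)
size-2^1 implicants → -0000(✓)  -0100(✓)  -0101(✓)  -1000(✓)  -1001(✓)  -1100(✓)  -1111  0-000(✓)  0-100(✓)  0-101(✓)  00-00(✓)  0010-(✓)  01-00(✓)  01-01(✓)  0100-(✓)  011-0(✓)  011-1(✓)  0110-(✓)  0111-(✓)  1-000(✓)  1-001(✓)  1-100(✓)  1-111  10-00(✓)  10-01(✓)  10-11(✓)  100-1(✓)  1000-(✓)  101-0(✓)  101-1(✓)  1010-(✓)  1011-(✓)  11-00(✓)  110-0  1100-(✓)
size-2^2 implicants → --000(✓)  --100(✓)  -0-00(✓)  -010-  -1-00(✓)  -100-  0--00(✓)  0-10-  01-0-  011--  1--00(✓)  1-00-  10--1  10-0-  101--
size-2^3 implicants → ---00
Unchecked terms (primes): ---00, -010-, -100-, -1111, 0-10-, 01-0-, 011--, 1-00-, 1-111, 10--1, 10-0-, 101--, 110-0
Minterm coverage:
  m0 ⊆ ---00 [E]
  m4 ⊆ ---00,-010-,0-10-
  m5 ⊆ -010-,0-10-
  m8 ⊆ ---00,-100-,01-0-
  m9 ⊆ -100-,01-0-
  m12 ⊆ ---00,0-10-,01-0-,011--
  m13 ⊆ 0-10-,01-0-,011--
  m14 ⊆ 011-- [E]
  m15 ⊆ -1111,011--
  m16 ⊆ ---00,1-00-,10-0-
  m17 ⊆ 1-00-,10--1,10-0-
  m19 ⊆ 10--1 [E]
  m20 ⊆ ---00,-010-,10-0-,101--
  m22 ⊆ 101-- [E]
  m23 ⊆ 1-111,10--1,101--
  m24 ⊆ ---00,-100-,1-00-,110-0
  m25 ⊆ -100-,1-00-
  m26 ⊆ 110-0 [E]
  m31 ⊆ -1111,1-111
E = {---00, 011--, 10--1, 101--, 110-0}
Petrick residual → -010-, -100-, -1111
Cover = d'e' + b'cd' + bc'd' + bcde + a'bc + ab'e + ab'c + abc'e'  |cover|=8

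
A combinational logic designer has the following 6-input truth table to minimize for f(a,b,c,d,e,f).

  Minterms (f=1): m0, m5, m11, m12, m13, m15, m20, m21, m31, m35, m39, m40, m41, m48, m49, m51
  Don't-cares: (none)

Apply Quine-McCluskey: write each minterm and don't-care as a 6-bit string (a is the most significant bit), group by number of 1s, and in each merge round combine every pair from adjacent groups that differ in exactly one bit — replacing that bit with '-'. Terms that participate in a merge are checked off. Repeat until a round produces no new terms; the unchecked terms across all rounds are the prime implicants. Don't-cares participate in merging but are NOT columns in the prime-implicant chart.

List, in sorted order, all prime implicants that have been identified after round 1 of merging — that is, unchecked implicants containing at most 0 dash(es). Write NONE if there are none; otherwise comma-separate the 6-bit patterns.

[col 0] 000000, 000101*, 001011*, 001100*, 001101*, 001111*, 010100*, 010101*, 011111*, 100011*, 100111*, 101000*, 101001*, 110000*, 110001*, 110011*
[col 1] 0-0101, 0-1111, 00-101, 001-11, 0011-1, 00110-, 01010-, 1-0011, 100-11, 10100-, 1100-1, 11000-
Prime implicants: 0-0101, 0-1111, 00-101, 000000, 001-11, 0011-1, 00110-, 01010-, 1-0011, 100-11, 10100-, 1100-1, 11000-

000000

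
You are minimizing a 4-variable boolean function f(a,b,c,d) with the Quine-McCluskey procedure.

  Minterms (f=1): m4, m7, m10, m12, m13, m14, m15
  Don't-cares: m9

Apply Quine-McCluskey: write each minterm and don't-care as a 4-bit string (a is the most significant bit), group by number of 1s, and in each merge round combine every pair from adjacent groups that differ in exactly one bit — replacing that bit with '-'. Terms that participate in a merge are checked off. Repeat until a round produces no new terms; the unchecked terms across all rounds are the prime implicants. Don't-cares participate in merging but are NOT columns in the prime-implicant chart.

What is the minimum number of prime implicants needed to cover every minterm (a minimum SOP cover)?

4

Round 0: 0100✓ 0111✓ 1001✓ 1010✓ 1100✓ 1101✓ 1110✓ 1111✓
Round 1: -100 -111 1-01 1-10 11-0✓ 11-1✓ 110-✓ 111-✓
Round 2: 11--
PIs = {-100, -111, 1-01, 1-10, 11--}
Coverage chart:
  m4: -100 ←essential
  m7: -111 ←essential
  m10: 1-10 ←essential
  m12: -100,11--
  m13: 1-01,11--
  m14: 1-10,11--
  m15: -111,11--
Essential: -100, -111, 1-10
Petrick residual → 1-01
Min cover (4 terms): bc'd' + bcd + ac'd + acd'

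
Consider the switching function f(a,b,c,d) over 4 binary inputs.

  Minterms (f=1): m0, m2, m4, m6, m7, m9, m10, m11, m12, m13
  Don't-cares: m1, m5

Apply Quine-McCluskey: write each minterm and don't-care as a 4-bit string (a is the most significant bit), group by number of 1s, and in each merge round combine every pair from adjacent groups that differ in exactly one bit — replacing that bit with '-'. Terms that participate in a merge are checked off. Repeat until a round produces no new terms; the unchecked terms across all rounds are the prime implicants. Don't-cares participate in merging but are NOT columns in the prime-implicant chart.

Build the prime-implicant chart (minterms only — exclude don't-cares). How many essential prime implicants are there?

Round 0: 0000✓ 0001✓ 0010✓ 0100✓ 0101✓ 0110✓ 0111✓ 1001✓ 1010✓ 1011✓ 1100✓ 1101✓
Round 1: -001✓ -010 -100✓ -101✓ 0-00✓ 0-01✓ 0-10✓ 00-0✓ 000-✓ 01-0✓ 01-1✓ 010-✓ 011-✓ 1-01✓ 10-1 101- 110-✓
Round 2: --01 -10- 0--0 0-0- 01--
PIs = {--01, -010, -10-, 0--0, 0-0-, 01--, 10-1, 101-}
Coverage chart:
  m0: 0--0,0-0-
  m2: -010,0--0
  m4: -10-,0--0,0-0-,01--
  m6: 0--0,01--
  m7: 01-- ←essential
  m9: --01,10-1
  m10: -010,101-
  m11: 10-1,101-
  m12: -10- ←essential
  m13: --01,-10-
Essential: -10-, 01--

2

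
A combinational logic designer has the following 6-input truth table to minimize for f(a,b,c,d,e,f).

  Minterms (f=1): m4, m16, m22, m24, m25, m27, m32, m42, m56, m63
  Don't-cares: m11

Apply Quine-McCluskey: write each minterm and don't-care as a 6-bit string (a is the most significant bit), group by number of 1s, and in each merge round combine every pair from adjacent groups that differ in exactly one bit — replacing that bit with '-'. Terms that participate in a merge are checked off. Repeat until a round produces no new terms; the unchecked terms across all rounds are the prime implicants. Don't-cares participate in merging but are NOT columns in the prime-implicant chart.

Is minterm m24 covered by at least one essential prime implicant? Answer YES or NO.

[col 0] 000100, 001011*, 010000*, 010110, 011000*, 011001*, 011011*, 100000, 101010, 111000*, 111111
[col 1] -11000, 0-1011, 01-000, 0110-1, 01100-
Prime implicants: -11000, 0-1011, 000100, 01-000, 010110, 0110-1, 01100-, 100000, 101010, 111111
PI chart (minterm → PIs covering it):
  4 | 000100  (sole → essential)
  16 | 01-000  (sole → essential)
  22 | 010110  (sole → essential)
  24 | -11000,01-000,01100-
  25 | 0110-1,01100-
  27 | 0-1011,0110-1
  32 | 100000  (sole → essential)
  42 | 101010  (sole → essential)
  56 | -11000  (sole → essential)
  63 | 111111  (sole → essential)
Essential prime implicants: -11000, 000100, 01-000, 010110, 100000, 101010, 111111

YES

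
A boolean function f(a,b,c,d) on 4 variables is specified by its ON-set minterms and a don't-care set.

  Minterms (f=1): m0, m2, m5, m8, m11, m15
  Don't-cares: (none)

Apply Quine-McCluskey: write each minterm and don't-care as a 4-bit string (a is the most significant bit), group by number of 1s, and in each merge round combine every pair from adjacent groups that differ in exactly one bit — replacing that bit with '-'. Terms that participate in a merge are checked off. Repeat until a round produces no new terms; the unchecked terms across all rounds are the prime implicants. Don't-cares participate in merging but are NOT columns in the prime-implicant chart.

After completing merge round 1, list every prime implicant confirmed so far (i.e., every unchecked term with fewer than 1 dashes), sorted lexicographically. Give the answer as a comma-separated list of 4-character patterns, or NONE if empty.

0101

[col 0] 0000*, 0010*, 0101, 1000*, 1011*, 1111*
[col 1] -000, 00-0, 1-11
Prime implicants: -000, 00-0, 0101, 1-11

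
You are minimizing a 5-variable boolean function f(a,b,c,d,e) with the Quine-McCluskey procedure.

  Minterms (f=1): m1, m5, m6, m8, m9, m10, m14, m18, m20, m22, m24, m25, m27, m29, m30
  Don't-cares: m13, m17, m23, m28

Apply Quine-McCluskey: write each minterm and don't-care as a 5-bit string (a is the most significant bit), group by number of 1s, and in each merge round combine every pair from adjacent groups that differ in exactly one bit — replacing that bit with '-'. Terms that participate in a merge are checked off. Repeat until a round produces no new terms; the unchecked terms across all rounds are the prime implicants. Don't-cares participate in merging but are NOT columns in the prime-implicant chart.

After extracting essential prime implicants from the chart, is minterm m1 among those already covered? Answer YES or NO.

Round 0: 00001✓ 00101✓ 00110✓ 01000✓ 01001✓ 01010✓ 01101✓ 01110✓ 10001✓ 10010✓ 10100✓ 10110✓ 10111✓ 11000✓ 11001✓ 11011✓ 11100✓ 11101✓ 11110✓
Round 1: -0001✓ -0110✓ -1000✓ -1001✓ -1101✓ -1110✓ 0-001✓ 0-101✓ 0-110✓ 00-01✓ 01-01✓ 01-10 010-0 0100-✓ 1-001✓ 1-100✓ 1-110✓ 10-10 101-0✓ 1011- 11-00✓ 11-01✓ 110-1 1100-✓ 111-0✓ 1110-✓
Round 2: --001 --110 -1-01 -100- 0--01 1-1-0 11-0-
PIs = {--001, --110, -1-01, -100-, 0--01, 01-10, 010-0, 1-1-0, 10-10, 1011-, 11-0-, 110-1}
Coverage chart:
  m1: --001,0--01
  m5: 0--01 ←essential
  m6: --110 ←essential
  m8: -100-,010-0
  m9: --001,-1-01,-100-,0--01
  m10: 01-10,010-0
  m14: --110,01-10
  m18: 10-10 ←essential
  m20: 1-1-0 ←essential
  m22: --110,1-1-0,10-10,1011-
  m24: -100-,11-0-
  m25: --001,-1-01,-100-,11-0-,110-1
  m27: 110-1 ←essential
  m29: -1-01,11-0-
  m30: --110,1-1-0
Essential: --110, 0--01, 1-1-0, 10-10, 110-1

YES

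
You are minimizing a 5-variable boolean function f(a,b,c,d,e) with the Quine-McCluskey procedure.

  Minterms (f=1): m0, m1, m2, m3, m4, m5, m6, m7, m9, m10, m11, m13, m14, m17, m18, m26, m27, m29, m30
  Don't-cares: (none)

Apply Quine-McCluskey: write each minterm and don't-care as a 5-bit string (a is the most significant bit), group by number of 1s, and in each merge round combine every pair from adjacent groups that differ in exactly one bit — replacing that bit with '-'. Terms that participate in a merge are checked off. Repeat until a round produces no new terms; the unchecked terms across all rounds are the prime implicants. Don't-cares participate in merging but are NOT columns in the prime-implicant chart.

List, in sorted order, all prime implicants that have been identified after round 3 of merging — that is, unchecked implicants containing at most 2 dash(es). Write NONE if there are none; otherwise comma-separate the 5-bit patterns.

size-2^0 implicants → 00000(✓)  00001(✓)  00010(✓)  00011(✓)  00100(✓)  00101(✓)  00110(✓)  00111(✓)  01001(✓)  01010(✓)  01011(✓)  01101(✓)  01110(✓)  10001(✓)  10010(✓)  11010(✓)  11011(✓)  11101(✓)  11110(✓)
size-2^1 implicants → -0001  -0010(✓)  -1010(✓)  -1011(✓)  -1101  -1110(✓)  0-001(✓)  0-010(✓)  0-011(✓)  0-101(✓)  0-110(✓)  00-00(✓)  00-01(✓)  00-10(✓)  00-11(✓)  000-0(✓)  000-1(✓)  0000-(✓)  0001-(✓)  001-0(✓)  001-1(✓)  0010-(✓)  0011-(✓)  01-01(✓)  01-10(✓)  010-1(✓)  0101-(✓)  1-010(✓)  11-10(✓)  1101-(✓)
size-2^2 implicants → --010  -1-10  -101-  0--01  0--10  0-0-1  0-01-  00--0(✓)  00--1(✓)  00-0-(✓)  00-1-(✓)  000--(✓)  001--(✓)
size-2^3 implicants → 00---
Unchecked terms (primes): --010, -0001, -1-10, -101-, -1101, 0--01, 0--10, 0-0-1, 0-01-, 00---

--010, -0001, -1-10, -101-, -1101, 0--01, 0--10, 0-0-1, 0-01-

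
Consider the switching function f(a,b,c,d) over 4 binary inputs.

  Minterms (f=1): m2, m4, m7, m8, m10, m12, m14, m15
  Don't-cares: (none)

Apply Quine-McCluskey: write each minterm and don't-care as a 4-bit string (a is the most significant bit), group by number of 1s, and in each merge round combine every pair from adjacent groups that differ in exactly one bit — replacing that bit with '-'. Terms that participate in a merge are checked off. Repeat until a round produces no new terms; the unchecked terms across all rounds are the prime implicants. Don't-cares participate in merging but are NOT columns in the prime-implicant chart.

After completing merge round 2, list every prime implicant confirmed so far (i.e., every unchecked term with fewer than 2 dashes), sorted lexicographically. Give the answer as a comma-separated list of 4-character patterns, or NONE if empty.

-010, -100, -111, 111-

Round 0: 0010✓ 0100✓ 0111✓ 1000✓ 1010✓ 1100✓ 1110✓ 1111✓
Round 1: -010 -100 -111 1-00✓ 1-10✓ 10-0✓ 11-0✓ 111-
Round 2: 1--0
PIs = {-010, -100, -111, 1--0, 111-}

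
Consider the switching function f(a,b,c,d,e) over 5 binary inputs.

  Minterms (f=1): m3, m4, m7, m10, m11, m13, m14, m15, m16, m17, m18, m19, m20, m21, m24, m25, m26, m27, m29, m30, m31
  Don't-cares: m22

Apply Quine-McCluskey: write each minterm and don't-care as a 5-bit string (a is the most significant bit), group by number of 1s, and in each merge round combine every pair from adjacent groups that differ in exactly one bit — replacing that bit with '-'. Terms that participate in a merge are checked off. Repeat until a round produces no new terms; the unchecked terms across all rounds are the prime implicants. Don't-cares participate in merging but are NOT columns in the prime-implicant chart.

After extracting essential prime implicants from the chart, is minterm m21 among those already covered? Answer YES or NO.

NO

Round 0: 00011✓ 00100✓ 00111✓ 01010✓ 01011✓ 01101✓ 01110✓ 01111✓ 10000✓ 10001✓ 10010✓ 10011✓ 10100✓ 10101✓ 10110✓ 11000✓ 11001✓ 11010✓ 11011✓ 11101✓ 11110✓ 11111✓
Round 1: -0011✓ -0100 -1010✓ -1011✓ -1101✓ -1110✓ -1111✓ 0-011✓ 0-111✓ 00-11✓ 01-10✓ 01-11✓ 0101-✓ 011-1✓ 0111-✓ 1-000✓ 1-001✓ 1-010✓ 1-011✓ 1-101✓ 1-110✓ 10-00✓ 10-01✓ 10-10✓ 100-0✓ 100-1✓ 1000-✓ 1001-✓ 101-0✓ 1010-✓ 11-01✓ 11-10✓ 11-11✓ 110-0✓ 110-1✓ 1100-✓ 1101-✓ 111-1✓ 1111-✓
Round 2: --011 -1-10✓ -1-11✓ -101-✓ -11-1 -111-✓ 0--11 01-1-✓ 1--01 1--10 1-0-0✓ 1-0-1✓ 1-00-✓ 1-01-✓ 10--0 10-0- 100--✓ 11--1 11-1-✓ 110--✓
Round 3: -1-1- 1-0--
PIs = {--011, -0100, -1-1-, -11-1, 0--11, 1--01, 1--10, 1-0--, 10--0, 10-0-, 11--1}
Coverage chart:
  m3: --011,0--11
  m4: -0100 ←essential
  m7: 0--11 ←essential
  m10: -1-1- ←essential
  m11: --011,-1-1-,0--11
  m13: -11-1 ←essential
  m14: -1-1- ←essential
  m15: -1-1-,-11-1,0--11
  m16: 1-0--,10--0,10-0-
  m17: 1--01,1-0--,10-0-
  m18: 1--10,1-0--,10--0
  m19: --011,1-0--
  m20: -0100,10--0,10-0-
  m21: 1--01,10-0-
  m24: 1-0-- ←essential
  m25: 1--01,1-0--,11--1
  m26: -1-1-,1--10,1-0--
  m27: --011,-1-1-,1-0--,11--1
  m29: -11-1,1--01,11--1
  m30: -1-1-,1--10
  m31: -1-1-,-11-1,11--1
Essential: -0100, -1-1-, -11-1, 0--11, 1-0--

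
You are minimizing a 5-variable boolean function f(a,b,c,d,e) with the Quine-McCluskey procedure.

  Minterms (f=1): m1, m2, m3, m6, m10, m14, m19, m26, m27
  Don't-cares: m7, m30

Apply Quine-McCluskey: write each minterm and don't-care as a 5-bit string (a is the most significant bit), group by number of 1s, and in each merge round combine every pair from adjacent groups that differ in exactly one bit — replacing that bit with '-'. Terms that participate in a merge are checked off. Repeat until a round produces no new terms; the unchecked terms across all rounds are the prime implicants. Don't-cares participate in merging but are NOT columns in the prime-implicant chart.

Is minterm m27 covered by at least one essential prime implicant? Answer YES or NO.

NO

[col 0] 00001*, 00010*, 00011*, 00110*, 00111*, 01010*, 01110*, 10011*, 11010*, 11011*, 11110*
[col 1] -0011, -1010*, -1110*, 0-010*, 0-110*, 00-10*, 00-11*, 000-1, 0001-*, 0011-*, 01-10*, 1-011, 11-10*, 1101-
[col 2] -1-10, 0--10, 00-1-
Prime implicants: -0011, -1-10, 0--10, 00-1-, 000-1, 1-011, 1101-
PI chart (minterm → PIs covering it):
  1 | 000-1  (sole → essential)
  2 | 0--10,00-1-
  3 | -0011,00-1-,000-1
  6 | 0--10,00-1-
  10 | -1-10,0--10
  14 | -1-10,0--10
  19 | -0011,1-011
  26 | -1-10,1101-
  27 | 1-011,1101-
Essential prime implicants: 000-1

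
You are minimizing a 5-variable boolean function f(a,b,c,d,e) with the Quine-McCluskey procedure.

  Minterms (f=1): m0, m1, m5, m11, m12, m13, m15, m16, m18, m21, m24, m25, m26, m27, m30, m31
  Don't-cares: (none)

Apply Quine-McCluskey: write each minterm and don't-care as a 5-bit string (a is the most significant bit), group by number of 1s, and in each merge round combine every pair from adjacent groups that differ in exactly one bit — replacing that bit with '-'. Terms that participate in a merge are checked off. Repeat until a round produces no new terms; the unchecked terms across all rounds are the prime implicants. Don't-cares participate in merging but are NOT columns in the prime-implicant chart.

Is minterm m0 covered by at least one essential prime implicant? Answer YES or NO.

[col 0] 00000*, 00001*, 00101*, 01011*, 01100*, 01101*, 01111*, 10000*, 10010*, 10101*, 11000*, 11001*, 11010*, 11011*, 11110*, 11111*
[col 1] -0000, -0101, -1011*, -1111*, 0-101, 00-01, 0000-, 01-11*, 011-1, 0110-, 1-000*, 1-010*, 100-0*, 11-10*, 11-11*, 110-0*, 110-1*, 1100-*, 1101-*, 1111-*
[col 2] -1-11, 1-0-0, 11-1-, 110--
Prime implicants: -0000, -0101, -1-11, 0-101, 00-01, 0000-, 011-1, 0110-, 1-0-0, 11-1-, 110--
PI chart (minterm → PIs covering it):
  0 | -0000,0000-
  1 | 00-01,0000-
  5 | -0101,0-101,00-01
  11 | -1-11  (sole → essential)
  12 | 0110-  (sole → essential)
  13 | 0-101,011-1,0110-
  15 | -1-11,011-1
  16 | -0000,1-0-0
  18 | 1-0-0  (sole → essential)
  21 | -0101  (sole → essential)
  24 | 1-0-0,110--
  25 | 110--  (sole → essential)
  26 | 1-0-0,11-1-,110--
  27 | -1-11,11-1-,110--
  30 | 11-1-  (sole → essential)
  31 | -1-11,11-1-
Essential prime implicants: -0101, -1-11, 0110-, 1-0-0, 11-1-, 110--

NO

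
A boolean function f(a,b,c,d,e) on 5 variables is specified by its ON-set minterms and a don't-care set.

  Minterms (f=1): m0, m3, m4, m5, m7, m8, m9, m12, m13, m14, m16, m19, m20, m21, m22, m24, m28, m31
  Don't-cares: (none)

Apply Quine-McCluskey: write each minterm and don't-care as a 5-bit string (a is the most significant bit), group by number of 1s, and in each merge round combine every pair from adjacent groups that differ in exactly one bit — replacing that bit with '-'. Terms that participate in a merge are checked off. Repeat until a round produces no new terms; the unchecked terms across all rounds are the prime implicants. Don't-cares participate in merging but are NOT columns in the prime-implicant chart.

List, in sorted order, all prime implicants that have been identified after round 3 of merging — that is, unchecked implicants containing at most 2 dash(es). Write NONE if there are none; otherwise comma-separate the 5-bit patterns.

-0011, -010-, 0-10-, 00-11, 001-1, 01-0-, 011-0, 101-0, 11111

[col 0] 00000*, 00011*, 00100*, 00101*, 00111*, 01000*, 01001*, 01100*, 01101*, 01110*, 10000*, 10011*, 10100*, 10101*, 10110*, 11000*, 11100*, 11111
[col 1] -0000*, -0011, -0100*, -0101*, -1000*, -1100*, 0-000*, 0-100*, 0-101*, 00-00*, 00-11, 001-1, 0010-*, 01-00*, 01-01*, 0100-*, 011-0, 0110-*, 1-000*, 1-100*, 10-00*, 101-0, 1010-*, 11-00*
[col 2] --000*, --100*, -0-00*, -010-, -1-00*, 0--00*, 0-10-, 01-0-, 1--00*
[col 3] ---00
Prime implicants: ---00, -0011, -010-, 0-10-, 00-11, 001-1, 01-0-, 011-0, 101-0, 11111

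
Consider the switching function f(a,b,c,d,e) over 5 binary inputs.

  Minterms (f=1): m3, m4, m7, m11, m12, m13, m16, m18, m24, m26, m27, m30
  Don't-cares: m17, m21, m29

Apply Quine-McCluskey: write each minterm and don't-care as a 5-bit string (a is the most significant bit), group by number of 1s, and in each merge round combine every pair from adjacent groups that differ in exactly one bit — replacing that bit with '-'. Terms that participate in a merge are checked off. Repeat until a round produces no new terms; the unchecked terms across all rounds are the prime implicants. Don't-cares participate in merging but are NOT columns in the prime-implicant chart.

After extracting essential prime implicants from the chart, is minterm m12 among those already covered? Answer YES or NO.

YES

size-2^0 implicants → 00011(✓)  00100(✓)  00111(✓)  01011(✓)  01100(✓)  01101(✓)  10000(✓)  10001(✓)  10010(✓)  10101(✓)  11000(✓)  11010(✓)  11011(✓)  11101(✓)  11110(✓)
size-2^1 implicants → -1011  -1101  0-011  0-100  00-11  0110-  1-000(✓)  1-010(✓)  1-101  10-01  100-0(✓)  1000-  11-10  110-0(✓)  1101-
size-2^2 implicants → 1-0-0
Unchecked terms (primes): -1011, -1101, 0-011, 0-100, 00-11, 0110-, 1-0-0, 1-101, 10-01, 1000-, 11-10, 1101-
Minterm coverage:
  m3 ⊆ 0-011,00-11
  m4 ⊆ 0-100 [E]
  m7 ⊆ 00-11 [E]
  m11 ⊆ -1011,0-011
  m12 ⊆ 0-100,0110-
  m13 ⊆ -1101,0110-
  m16 ⊆ 1-0-0,1000-
  m18 ⊆ 1-0-0 [E]
  m24 ⊆ 1-0-0 [E]
  m26 ⊆ 1-0-0,11-10,1101-
  m27 ⊆ -1011,1101-
  m30 ⊆ 11-10 [E]
E = {0-100, 00-11, 1-0-0, 11-10}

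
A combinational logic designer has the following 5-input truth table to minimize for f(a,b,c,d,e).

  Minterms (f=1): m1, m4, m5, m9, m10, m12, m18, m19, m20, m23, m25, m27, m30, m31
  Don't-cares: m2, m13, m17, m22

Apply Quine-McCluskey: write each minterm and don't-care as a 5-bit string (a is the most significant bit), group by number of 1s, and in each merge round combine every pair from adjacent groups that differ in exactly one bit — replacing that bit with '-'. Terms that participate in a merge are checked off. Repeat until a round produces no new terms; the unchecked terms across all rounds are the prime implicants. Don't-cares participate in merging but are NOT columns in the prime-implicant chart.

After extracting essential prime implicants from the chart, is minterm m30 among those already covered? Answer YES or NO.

[col 0] 00001*, 00010*, 00100*, 00101*, 01001*, 01010*, 01100*, 01101*, 10001*, 10010*, 10011*, 10100*, 10110*, 10111*, 11001*, 11011*, 11110*, 11111*
[col 1] -0001*, -0010, -0100, -1001*, 0-001*, 0-010, 0-100*, 0-101*, 00-01*, 0010-*, 01-01*, 0110-*, 1-001*, 1-011*, 1-110*, 1-111*, 10-10*, 10-11*, 100-1*, 1001-*, 101-0, 1011-*, 11-11*, 110-1*, 1111-*
[col 2] --001, 0--01, 0-10-, 1--11, 1-0-1, 1-11-, 10-1-
Prime implicants: --001, -0010, -0100, 0--01, 0-010, 0-10-, 1--11, 1-0-1, 1-11-, 10-1-, 101-0
PI chart (minterm → PIs covering it):
  1 | --001,0--01
  4 | -0100,0-10-
  5 | 0--01,0-10-
  9 | --001,0--01
  10 | 0-010  (sole → essential)
  12 | 0-10-  (sole → essential)
  18 | -0010,10-1-
  19 | 1--11,1-0-1,10-1-
  20 | -0100,101-0
  23 | 1--11,1-11-,10-1-
  25 | --001,1-0-1
  27 | 1--11,1-0-1
  30 | 1-11-  (sole → essential)
  31 | 1--11,1-11-
Essential prime implicants: 0-010, 0-10-, 1-11-

YES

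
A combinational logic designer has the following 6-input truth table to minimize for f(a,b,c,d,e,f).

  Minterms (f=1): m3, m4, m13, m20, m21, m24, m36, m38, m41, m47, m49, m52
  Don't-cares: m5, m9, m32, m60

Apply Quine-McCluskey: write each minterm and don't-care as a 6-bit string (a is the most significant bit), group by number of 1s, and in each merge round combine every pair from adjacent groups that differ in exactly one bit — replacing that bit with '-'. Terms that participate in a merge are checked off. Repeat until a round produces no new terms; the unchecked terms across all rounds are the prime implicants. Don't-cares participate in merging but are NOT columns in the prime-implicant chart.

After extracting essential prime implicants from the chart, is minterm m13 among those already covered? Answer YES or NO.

size-2^0 implicants → 000011  000100(✓)  000101(✓)  001001(✓)  001101(✓)  010100(✓)  010101(✓)  011000  100000(✓)  100100(✓)  100110(✓)  101001(✓)  101111  110001  110100(✓)  111100(✓)
size-2^1 implicants → -00100(✓)  -01001  -10100(✓)  0-0100(✓)  0-0101(✓)  00-101  00010-(✓)  001-01  01010-(✓)  1-0100(✓)  100-00  1001-0  11-100
size-2^2 implicants → --0100  0-010-
Unchecked terms (primes): --0100, -01001, 0-010-, 00-101, 000011, 001-01, 011000, 100-00, 1001-0, 101111, 11-100, 110001
Minterm coverage:
  m3 ⊆ 000011 [E]
  m4 ⊆ --0100,0-010-
  m13 ⊆ 00-101,001-01
  m20 ⊆ --0100,0-010-
  m21 ⊆ 0-010- [E]
  m24 ⊆ 011000 [E]
  m36 ⊆ --0100,100-00,1001-0
  m38 ⊆ 1001-0 [E]
  m41 ⊆ -01001 [E]
  m47 ⊆ 101111 [E]
  m49 ⊆ 110001 [E]
  m52 ⊆ --0100,11-100
E = {-01001, 0-010-, 000011, 011000, 1001-0, 101111, 110001}

NO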